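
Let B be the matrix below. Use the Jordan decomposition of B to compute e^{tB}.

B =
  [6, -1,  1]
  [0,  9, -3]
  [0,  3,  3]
e^{tB} =
  [exp(6*t), -t*exp(6*t), t*exp(6*t)]
  [0, 3*t*exp(6*t) + exp(6*t), -3*t*exp(6*t)]
  [0, 3*t*exp(6*t), -3*t*exp(6*t) + exp(6*t)]

Strategy: write B = P · J · P⁻¹ where J is a Jordan canonical form, so e^{tB} = P · e^{tJ} · P⁻¹, and e^{tJ} can be computed block-by-block.

B has Jordan form
J =
  [6, 1, 0]
  [0, 6, 0]
  [0, 0, 6]
(up to reordering of blocks).

Per-block formulas:
  For a 1×1 block at λ = 6: exp(t · [6]) = [e^(6t)].
  For a 2×2 Jordan block J_2(6): exp(t · J_2(6)) = e^(6t)·(I + t·N), where N is the 2×2 nilpotent shift.

After assembling e^{tJ} and conjugating by P, we get:

e^{tB} =
  [exp(6*t), -t*exp(6*t), t*exp(6*t)]
  [0, 3*t*exp(6*t) + exp(6*t), -3*t*exp(6*t)]
  [0, 3*t*exp(6*t), -3*t*exp(6*t) + exp(6*t)]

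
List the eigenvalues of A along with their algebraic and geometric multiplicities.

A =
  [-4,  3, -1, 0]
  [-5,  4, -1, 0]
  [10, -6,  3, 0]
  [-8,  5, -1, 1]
λ = 1: alg = 4, geom = 2

Step 1 — factor the characteristic polynomial to read off the algebraic multiplicities:
  χ_A(x) = (x - 1)^4

Step 2 — compute geometric multiplicities via the rank-nullity identity g(λ) = n − rank(A − λI):
  rank(A − (1)·I) = 2, so dim ker(A − (1)·I) = n − 2 = 2

Summary:
  λ = 1: algebraic multiplicity = 4, geometric multiplicity = 2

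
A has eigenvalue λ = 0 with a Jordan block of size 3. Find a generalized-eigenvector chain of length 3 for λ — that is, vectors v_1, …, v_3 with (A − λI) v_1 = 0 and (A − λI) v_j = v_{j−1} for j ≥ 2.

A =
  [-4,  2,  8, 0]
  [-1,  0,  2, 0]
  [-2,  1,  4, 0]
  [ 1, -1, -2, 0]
A Jordan chain for λ = 0 of length 3:
v_1 = (-2, 0, -1, 1)ᵀ
v_2 = (-4, -1, -2, 1)ᵀ
v_3 = (1, 0, 0, 0)ᵀ

Let N = A − (0)·I. We want v_3 with N^3 v_3 = 0 but N^2 v_3 ≠ 0; then v_{j-1} := N · v_j for j = 3, …, 2.

Pick v_3 = (1, 0, 0, 0)ᵀ.
Then v_2 = N · v_3 = (-4, -1, -2, 1)ᵀ.
Then v_1 = N · v_2 = (-2, 0, -1, 1)ᵀ.

Sanity check: (A − (0)·I) v_1 = (0, 0, 0, 0)ᵀ = 0. ✓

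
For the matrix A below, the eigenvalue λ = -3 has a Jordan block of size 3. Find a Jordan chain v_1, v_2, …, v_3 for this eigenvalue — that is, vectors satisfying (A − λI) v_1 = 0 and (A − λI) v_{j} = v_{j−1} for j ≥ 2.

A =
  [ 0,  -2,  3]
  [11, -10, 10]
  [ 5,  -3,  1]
A Jordan chain for λ = -3 of length 3:
v_1 = (2, 6, 2)ᵀ
v_2 = (3, 11, 5)ᵀ
v_3 = (1, 0, 0)ᵀ

Let N = A − (-3)·I. We want v_3 with N^3 v_3 = 0 but N^2 v_3 ≠ 0; then v_{j-1} := N · v_j for j = 3, …, 2.

Pick v_3 = (1, 0, 0)ᵀ.
Then v_2 = N · v_3 = (3, 11, 5)ᵀ.
Then v_1 = N · v_2 = (2, 6, 2)ᵀ.

Sanity check: (A − (-3)·I) v_1 = (0, 0, 0)ᵀ = 0. ✓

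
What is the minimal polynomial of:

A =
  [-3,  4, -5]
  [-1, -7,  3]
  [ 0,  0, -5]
x^3 + 15*x^2 + 75*x + 125

The characteristic polynomial is χ_A(x) = (x + 5)^3, so the eigenvalues are known. The minimal polynomial is
  m_A(x) = Π_λ (x − λ)^{k_λ}
where k_λ is the size of the *largest* Jordan block for λ (equivalently, the smallest k with (A − λI)^k v = 0 for every generalised eigenvector v of λ).

  λ = -5: largest Jordan block has size 3, contributing (x + 5)^3

So m_A(x) = (x + 5)^3 = x^3 + 15*x^2 + 75*x + 125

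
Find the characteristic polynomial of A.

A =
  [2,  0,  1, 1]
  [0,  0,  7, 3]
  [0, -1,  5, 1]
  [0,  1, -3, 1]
x^4 - 8*x^3 + 24*x^2 - 32*x + 16

Expanding det(x·I − A) (e.g. by cofactor expansion or by noting that A is similar to its Jordan form J, which has the same characteristic polynomial as A) gives
  χ_A(x) = x^4 - 8*x^3 + 24*x^2 - 32*x + 16
which factors as (x - 2)^4. The eigenvalues (with algebraic multiplicities) are λ = 2 with multiplicity 4.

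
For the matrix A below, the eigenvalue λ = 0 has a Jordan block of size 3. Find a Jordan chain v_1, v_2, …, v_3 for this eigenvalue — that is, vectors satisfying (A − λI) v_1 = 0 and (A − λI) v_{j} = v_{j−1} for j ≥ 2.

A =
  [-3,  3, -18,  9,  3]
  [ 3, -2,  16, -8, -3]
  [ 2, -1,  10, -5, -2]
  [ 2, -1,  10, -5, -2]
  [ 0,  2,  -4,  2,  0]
A Jordan chain for λ = 0 of length 3:
v_1 = (0, 1, 1, 1, 2)ᵀ
v_2 = (-3, 3, 2, 2, 0)ᵀ
v_3 = (1, 0, 0, 0, 0)ᵀ

Let N = A − (0)·I. We want v_3 with N^3 v_3 = 0 but N^2 v_3 ≠ 0; then v_{j-1} := N · v_j for j = 3, …, 2.

Pick v_3 = (1, 0, 0, 0, 0)ᵀ.
Then v_2 = N · v_3 = (-3, 3, 2, 2, 0)ᵀ.
Then v_1 = N · v_2 = (0, 1, 1, 1, 2)ᵀ.

Sanity check: (A − (0)·I) v_1 = (0, 0, 0, 0, 0)ᵀ = 0. ✓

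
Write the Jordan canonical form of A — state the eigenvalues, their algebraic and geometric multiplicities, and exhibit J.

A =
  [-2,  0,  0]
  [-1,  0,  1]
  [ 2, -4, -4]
J_2(-2) ⊕ J_1(-2)

The characteristic polynomial is
  det(x·I − A) = x^3 + 6*x^2 + 12*x + 8 = (x + 2)^3

Eigenvalues and multiplicities (the geometric multiplicity of λ is n − rank(A − λI), which equals the number of Jordan blocks for λ):
  λ = -2: algebraic multiplicity = 3, geometric multiplicity = 2

Determining the block sizes for each eigenvalue:
  λ = -2: 2 blocks summing to 3 forces exactly one block of size 2 and the rest size 1 → block sizes [2, 1]

Assembling the blocks gives a Jordan form
J =
  [-2,  1,  0]
  [ 0, -2,  0]
  [ 0,  0, -2]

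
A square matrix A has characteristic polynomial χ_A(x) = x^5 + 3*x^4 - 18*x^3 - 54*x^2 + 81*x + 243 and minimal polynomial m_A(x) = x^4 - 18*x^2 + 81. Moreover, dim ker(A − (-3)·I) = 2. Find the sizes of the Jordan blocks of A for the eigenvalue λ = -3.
Block sizes for λ = -3: [2, 1]

Step 1 — from the characteristic polynomial, algebraic multiplicity of λ = -3 is 3. From dim ker(A − (-3)·I) = 2, there are exactly 2 Jordan blocks for λ = -3.
Step 2 — from the minimal polynomial, the factor (x + 3)^2 tells us the largest block for λ = -3 has size 2.
Step 3 — with total size 3, 2 blocks, and largest block 2, the block sizes (in nonincreasing order) are [2, 1].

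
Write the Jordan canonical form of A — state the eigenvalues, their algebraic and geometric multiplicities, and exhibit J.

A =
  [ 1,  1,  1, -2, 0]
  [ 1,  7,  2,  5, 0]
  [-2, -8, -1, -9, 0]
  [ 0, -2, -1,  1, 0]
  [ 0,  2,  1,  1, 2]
J_2(2) ⊕ J_2(2) ⊕ J_1(2)

The characteristic polynomial is
  det(x·I − A) = x^5 - 10*x^4 + 40*x^3 - 80*x^2 + 80*x - 32 = (x - 2)^5

Eigenvalues and multiplicities (the geometric multiplicity of λ is n − rank(A − λI), which equals the number of Jordan blocks for λ):
  λ = 2: algebraic multiplicity = 5, geometric multiplicity = 3

Determining the block sizes for each eigenvalue:
  λ = 2: with am = 5 and gm = 3, the partition is not yet determined (e.g. several partitions of 5 into 3 parts exist). Let N = A − (2)·I. Computing rank(N^1) = 2, rank(N^2) = 0; the number of blocks of size ≥ j is rank(N^{j−1}) − rank(N^j), giving [3, 2]. So we have 2 block(s) of size 2, 1 block(s) of size 1 → block sizes [2, 2, 1]

Assembling the blocks gives a Jordan form
J =
  [2, 1, 0, 0, 0]
  [0, 2, 0, 0, 0]
  [0, 0, 2, 1, 0]
  [0, 0, 0, 2, 0]
  [0, 0, 0, 0, 2]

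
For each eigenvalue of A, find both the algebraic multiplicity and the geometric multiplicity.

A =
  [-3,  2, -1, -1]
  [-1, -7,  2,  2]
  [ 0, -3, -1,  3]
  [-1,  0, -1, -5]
λ = -4: alg = 4, geom = 2

Step 1 — factor the characteristic polynomial to read off the algebraic multiplicities:
  χ_A(x) = (x + 4)^4

Step 2 — compute geometric multiplicities via the rank-nullity identity g(λ) = n − rank(A − λI):
  rank(A − (-4)·I) = 2, so dim ker(A − (-4)·I) = n − 2 = 2

Summary:
  λ = -4: algebraic multiplicity = 4, geometric multiplicity = 2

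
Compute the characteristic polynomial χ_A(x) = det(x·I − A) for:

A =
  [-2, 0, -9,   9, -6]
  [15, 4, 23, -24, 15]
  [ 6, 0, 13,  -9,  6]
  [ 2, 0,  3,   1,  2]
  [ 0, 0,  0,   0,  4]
x^5 - 20*x^4 + 160*x^3 - 640*x^2 + 1280*x - 1024

Expanding det(x·I − A) (e.g. by cofactor expansion or by noting that A is similar to its Jordan form J, which has the same characteristic polynomial as A) gives
  χ_A(x) = x^5 - 20*x^4 + 160*x^3 - 640*x^2 + 1280*x - 1024
which factors as (x - 4)^5. The eigenvalues (with algebraic multiplicities) are λ = 4 with multiplicity 5.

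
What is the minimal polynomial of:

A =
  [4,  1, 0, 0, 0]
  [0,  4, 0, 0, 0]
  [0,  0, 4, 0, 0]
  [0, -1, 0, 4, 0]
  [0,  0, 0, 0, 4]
x^2 - 8*x + 16

The characteristic polynomial is χ_A(x) = (x - 4)^5, so the eigenvalues are known. The minimal polynomial is
  m_A(x) = Π_λ (x − λ)^{k_λ}
where k_λ is the size of the *largest* Jordan block for λ (equivalently, the smallest k with (A − λI)^k v = 0 for every generalised eigenvector v of λ).

  λ = 4: largest Jordan block has size 2, contributing (x − 4)^2

So m_A(x) = (x - 4)^2 = x^2 - 8*x + 16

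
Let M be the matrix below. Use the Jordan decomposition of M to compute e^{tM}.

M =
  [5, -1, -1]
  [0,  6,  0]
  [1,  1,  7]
e^{tM} =
  [-t*exp(6*t) + exp(6*t), -t*exp(6*t), -t*exp(6*t)]
  [0, exp(6*t), 0]
  [t*exp(6*t), t*exp(6*t), t*exp(6*t) + exp(6*t)]

Strategy: write M = P · J · P⁻¹ where J is a Jordan canonical form, so e^{tM} = P · e^{tJ} · P⁻¹, and e^{tJ} can be computed block-by-block.

M has Jordan form
J =
  [6, 1, 0]
  [0, 6, 0]
  [0, 0, 6]
(up to reordering of blocks).

Per-block formulas:
  For a 1×1 block at λ = 6: exp(t · [6]) = [e^(6t)].
  For a 2×2 Jordan block J_2(6): exp(t · J_2(6)) = e^(6t)·(I + t·N), where N is the 2×2 nilpotent shift.

After assembling e^{tJ} and conjugating by P, we get:

e^{tM} =
  [-t*exp(6*t) + exp(6*t), -t*exp(6*t), -t*exp(6*t)]
  [0, exp(6*t), 0]
  [t*exp(6*t), t*exp(6*t), t*exp(6*t) + exp(6*t)]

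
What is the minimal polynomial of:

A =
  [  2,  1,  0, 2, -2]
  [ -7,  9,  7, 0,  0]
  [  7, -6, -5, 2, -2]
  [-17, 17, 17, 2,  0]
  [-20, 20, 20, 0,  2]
x^3 - 6*x^2 + 12*x - 8

The characteristic polynomial is χ_A(x) = (x - 2)^5, so the eigenvalues are known. The minimal polynomial is
  m_A(x) = Π_λ (x − λ)^{k_λ}
where k_λ is the size of the *largest* Jordan block for λ (equivalently, the smallest k with (A − λI)^k v = 0 for every generalised eigenvector v of λ).

  λ = 2: largest Jordan block has size 3, contributing (x − 2)^3

So m_A(x) = (x - 2)^3 = x^3 - 6*x^2 + 12*x - 8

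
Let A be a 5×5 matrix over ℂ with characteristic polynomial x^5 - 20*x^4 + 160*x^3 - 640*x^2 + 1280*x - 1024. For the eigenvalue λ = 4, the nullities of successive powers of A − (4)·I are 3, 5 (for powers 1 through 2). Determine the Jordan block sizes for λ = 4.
Block sizes for λ = 4: [2, 2, 1]

From the dimensions of kernels of powers, the number of Jordan blocks of size at least j is d_j − d_{j−1} where d_j = dim ker(N^j) (with d_0 = 0). Computing the differences gives [3, 2].
The number of blocks of size exactly k is (#blocks of size ≥ k) − (#blocks of size ≥ k + 1), so the partition is: 1 block(s) of size 1, 2 block(s) of size 2.
In nonincreasing order the block sizes are [2, 2, 1].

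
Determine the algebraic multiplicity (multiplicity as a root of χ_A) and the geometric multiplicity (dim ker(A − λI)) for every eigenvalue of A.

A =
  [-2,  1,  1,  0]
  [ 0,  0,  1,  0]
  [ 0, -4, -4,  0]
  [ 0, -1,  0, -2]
λ = -2: alg = 4, geom = 2

Step 1 — factor the characteristic polynomial to read off the algebraic multiplicities:
  χ_A(x) = (x + 2)^4

Step 2 — compute geometric multiplicities via the rank-nullity identity g(λ) = n − rank(A − λI):
  rank(A − (-2)·I) = 2, so dim ker(A − (-2)·I) = n − 2 = 2

Summary:
  λ = -2: algebraic multiplicity = 4, geometric multiplicity = 2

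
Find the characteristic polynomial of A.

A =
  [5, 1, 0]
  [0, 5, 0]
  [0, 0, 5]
x^3 - 15*x^2 + 75*x - 125

Expanding det(x·I − A) (e.g. by cofactor expansion or by noting that A is similar to its Jordan form J, which has the same characteristic polynomial as A) gives
  χ_A(x) = x^3 - 15*x^2 + 75*x - 125
which factors as (x - 5)^3. The eigenvalues (with algebraic multiplicities) are λ = 5 with multiplicity 3.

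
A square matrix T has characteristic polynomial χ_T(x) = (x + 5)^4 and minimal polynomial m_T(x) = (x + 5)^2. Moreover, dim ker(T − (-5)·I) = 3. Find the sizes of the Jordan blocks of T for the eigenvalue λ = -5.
Block sizes for λ = -5: [2, 1, 1]

Step 1 — from the characteristic polynomial, algebraic multiplicity of λ = -5 is 4. From dim ker(T − (-5)·I) = 3, there are exactly 3 Jordan blocks for λ = -5.
Step 2 — from the minimal polynomial, the factor (x + 5)^2 tells us the largest block for λ = -5 has size 2.
Step 3 — with total size 4, 3 blocks, and largest block 2, the block sizes (in nonincreasing order) are [2, 1, 1].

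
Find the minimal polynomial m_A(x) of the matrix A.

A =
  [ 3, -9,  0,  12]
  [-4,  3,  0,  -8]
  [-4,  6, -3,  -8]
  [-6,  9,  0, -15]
x^2 + 6*x + 9

The characteristic polynomial is χ_A(x) = (x + 3)^4, so the eigenvalues are known. The minimal polynomial is
  m_A(x) = Π_λ (x − λ)^{k_λ}
where k_λ is the size of the *largest* Jordan block for λ (equivalently, the smallest k with (A − λI)^k v = 0 for every generalised eigenvector v of λ).

  λ = -3: largest Jordan block has size 2, contributing (x + 3)^2

So m_A(x) = (x + 3)^2 = x^2 + 6*x + 9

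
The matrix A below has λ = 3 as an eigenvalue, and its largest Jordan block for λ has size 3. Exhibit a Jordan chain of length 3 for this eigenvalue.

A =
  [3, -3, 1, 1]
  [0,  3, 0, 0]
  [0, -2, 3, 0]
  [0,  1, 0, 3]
A Jordan chain for λ = 3 of length 3:
v_1 = (-1, 0, 0, 0)ᵀ
v_2 = (-3, 0, -2, 1)ᵀ
v_3 = (0, 1, 0, 0)ᵀ

Let N = A − (3)·I. We want v_3 with N^3 v_3 = 0 but N^2 v_3 ≠ 0; then v_{j-1} := N · v_j for j = 3, …, 2.

Pick v_3 = (0, 1, 0, 0)ᵀ.
Then v_2 = N · v_3 = (-3, 0, -2, 1)ᵀ.
Then v_1 = N · v_2 = (-1, 0, 0, 0)ᵀ.

Sanity check: (A − (3)·I) v_1 = (0, 0, 0, 0)ᵀ = 0. ✓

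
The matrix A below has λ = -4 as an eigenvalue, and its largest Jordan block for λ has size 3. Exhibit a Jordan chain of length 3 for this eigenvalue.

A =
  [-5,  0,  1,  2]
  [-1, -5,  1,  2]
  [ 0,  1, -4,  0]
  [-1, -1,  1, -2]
A Jordan chain for λ = -4 of length 3:
v_1 = (-1, 0, -1, 0)ᵀ
v_2 = (-1, -1, 0, -1)ᵀ
v_3 = (1, 0, 0, 0)ᵀ

Let N = A − (-4)·I. We want v_3 with N^3 v_3 = 0 but N^2 v_3 ≠ 0; then v_{j-1} := N · v_j for j = 3, …, 2.

Pick v_3 = (1, 0, 0, 0)ᵀ.
Then v_2 = N · v_3 = (-1, -1, 0, -1)ᵀ.
Then v_1 = N · v_2 = (-1, 0, -1, 0)ᵀ.

Sanity check: (A − (-4)·I) v_1 = (0, 0, 0, 0)ᵀ = 0. ✓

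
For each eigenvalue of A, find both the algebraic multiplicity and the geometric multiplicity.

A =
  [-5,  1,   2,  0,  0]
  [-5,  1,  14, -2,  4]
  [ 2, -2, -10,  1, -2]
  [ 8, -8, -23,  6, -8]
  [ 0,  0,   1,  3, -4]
λ = -4: alg = 2, geom = 1; λ = -3: alg = 2, geom = 1; λ = 2: alg = 1, geom = 1

Step 1 — factor the characteristic polynomial to read off the algebraic multiplicities:
  χ_A(x) = (x - 2)*(x + 3)^2*(x + 4)^2

Step 2 — compute geometric multiplicities via the rank-nullity identity g(λ) = n − rank(A − λI):
  rank(A − (-4)·I) = 4, so dim ker(A − (-4)·I) = n − 4 = 1
  rank(A − (-3)·I) = 4, so dim ker(A − (-3)·I) = n − 4 = 1
  rank(A − (2)·I) = 4, so dim ker(A − (2)·I) = n − 4 = 1

Summary:
  λ = -4: algebraic multiplicity = 2, geometric multiplicity = 1
  λ = -3: algebraic multiplicity = 2, geometric multiplicity = 1
  λ = 2: algebraic multiplicity = 1, geometric multiplicity = 1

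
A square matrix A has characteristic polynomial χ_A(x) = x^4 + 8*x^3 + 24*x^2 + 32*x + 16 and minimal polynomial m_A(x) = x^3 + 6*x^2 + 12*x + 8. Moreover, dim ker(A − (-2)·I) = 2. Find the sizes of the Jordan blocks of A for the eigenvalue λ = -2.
Block sizes for λ = -2: [3, 1]

Step 1 — from the characteristic polynomial, algebraic multiplicity of λ = -2 is 4. From dim ker(A − (-2)·I) = 2, there are exactly 2 Jordan blocks for λ = -2.
Step 2 — from the minimal polynomial, the factor (x + 2)^3 tells us the largest block for λ = -2 has size 3.
Step 3 — with total size 4, 2 blocks, and largest block 3, the block sizes (in nonincreasing order) are [3, 1].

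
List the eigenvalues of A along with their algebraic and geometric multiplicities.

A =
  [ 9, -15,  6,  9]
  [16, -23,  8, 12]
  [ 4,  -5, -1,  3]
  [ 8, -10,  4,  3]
λ = -3: alg = 4, geom = 3

Step 1 — factor the characteristic polynomial to read off the algebraic multiplicities:
  χ_A(x) = (x + 3)^4

Step 2 — compute geometric multiplicities via the rank-nullity identity g(λ) = n − rank(A − λI):
  rank(A − (-3)·I) = 1, so dim ker(A − (-3)·I) = n − 1 = 3

Summary:
  λ = -3: algebraic multiplicity = 4, geometric multiplicity = 3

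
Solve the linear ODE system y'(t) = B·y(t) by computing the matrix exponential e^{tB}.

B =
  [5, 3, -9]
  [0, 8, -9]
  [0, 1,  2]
e^{tB} =
  [exp(5*t), 3*t*exp(5*t), -9*t*exp(5*t)]
  [0, 3*t*exp(5*t) + exp(5*t), -9*t*exp(5*t)]
  [0, t*exp(5*t), -3*t*exp(5*t) + exp(5*t)]

Strategy: write B = P · J · P⁻¹ where J is a Jordan canonical form, so e^{tB} = P · e^{tJ} · P⁻¹, and e^{tJ} can be computed block-by-block.

B has Jordan form
J =
  [5, 1, 0]
  [0, 5, 0]
  [0, 0, 5]
(up to reordering of blocks).

Per-block formulas:
  For a 1×1 block at λ = 5: exp(t · [5]) = [e^(5t)].
  For a 2×2 Jordan block J_2(5): exp(t · J_2(5)) = e^(5t)·(I + t·N), where N is the 2×2 nilpotent shift.

After assembling e^{tJ} and conjugating by P, we get:

e^{tB} =
  [exp(5*t), 3*t*exp(5*t), -9*t*exp(5*t)]
  [0, 3*t*exp(5*t) + exp(5*t), -9*t*exp(5*t)]
  [0, t*exp(5*t), -3*t*exp(5*t) + exp(5*t)]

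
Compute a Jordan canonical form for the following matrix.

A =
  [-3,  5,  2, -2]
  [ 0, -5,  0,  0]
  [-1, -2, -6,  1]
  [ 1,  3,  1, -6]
J_2(-5) ⊕ J_2(-5)

The characteristic polynomial is
  det(x·I − A) = x^4 + 20*x^3 + 150*x^2 + 500*x + 625 = (x + 5)^4

Eigenvalues and multiplicities (the geometric multiplicity of λ is n − rank(A − λI), which equals the number of Jordan blocks for λ):
  λ = -5: algebraic multiplicity = 4, geometric multiplicity = 2

Determining the block sizes for each eigenvalue:
  λ = -5: with am = 4 and gm = 2, the partition is not yet determined (e.g. several partitions of 4 into 2 parts exist). Let N = A − (-5)·I. Computing rank(N^1) = 2, rank(N^2) = 0; the number of blocks of size ≥ j is rank(N^{j−1}) − rank(N^j), giving [2, 2]. So we have 2 block(s) of size 2 → block sizes [2, 2]

Assembling the blocks gives a Jordan form
J =
  [-5,  1,  0,  0]
  [ 0, -5,  0,  0]
  [ 0,  0, -5,  1]
  [ 0,  0,  0, -5]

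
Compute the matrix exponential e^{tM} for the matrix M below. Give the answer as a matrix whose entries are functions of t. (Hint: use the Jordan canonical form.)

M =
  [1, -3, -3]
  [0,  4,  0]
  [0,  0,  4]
e^{tM} =
  [exp(t), -exp(4*t) + exp(t), -exp(4*t) + exp(t)]
  [0, exp(4*t), 0]
  [0, 0, exp(4*t)]

Strategy: write M = P · J · P⁻¹ where J is a Jordan canonical form, so e^{tM} = P · e^{tJ} · P⁻¹, and e^{tJ} can be computed block-by-block.

M has Jordan form
J =
  [1, 0, 0]
  [0, 4, 0]
  [0, 0, 4]
(up to reordering of blocks).

Per-block formulas:
  For a 1×1 block at λ = 4: exp(t · [4]) = [e^(4t)].
  For a 1×1 block at λ = 1: exp(t · [1]) = [e^(1t)].

After assembling e^{tJ} and conjugating by P, we get:

e^{tM} =
  [exp(t), -exp(4*t) + exp(t), -exp(4*t) + exp(t)]
  [0, exp(4*t), 0]
  [0, 0, exp(4*t)]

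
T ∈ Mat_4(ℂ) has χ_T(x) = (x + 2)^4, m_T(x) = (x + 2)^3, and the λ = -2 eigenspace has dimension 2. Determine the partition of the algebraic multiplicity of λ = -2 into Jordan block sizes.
Block sizes for λ = -2: [3, 1]

Step 1 — from the characteristic polynomial, algebraic multiplicity of λ = -2 is 4. From dim ker(T − (-2)·I) = 2, there are exactly 2 Jordan blocks for λ = -2.
Step 2 — from the minimal polynomial, the factor (x + 2)^3 tells us the largest block for λ = -2 has size 3.
Step 3 — with total size 4, 2 blocks, and largest block 3, the block sizes (in nonincreasing order) are [3, 1].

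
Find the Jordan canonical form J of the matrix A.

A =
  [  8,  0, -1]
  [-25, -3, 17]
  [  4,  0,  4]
J_1(-3) ⊕ J_2(6)

The characteristic polynomial is
  det(x·I − A) = x^3 - 9*x^2 + 108 = (x - 6)^2*(x + 3)

Eigenvalues and multiplicities (the geometric multiplicity of λ is n − rank(A − λI), which equals the number of Jordan blocks for λ):
  λ = -3: algebraic multiplicity = 1, geometric multiplicity = 1
  λ = 6: algebraic multiplicity = 2, geometric multiplicity = 1

Determining the block sizes for each eigenvalue:
  λ = -3: one block (gm = 1), so the single block has size am = 1 → block sizes [1]
  λ = 6: one block (gm = 1), so the single block has size am = 2 → block sizes [2]

Assembling the blocks gives a Jordan form
J =
  [-3, 0, 0]
  [ 0, 6, 1]
  [ 0, 0, 6]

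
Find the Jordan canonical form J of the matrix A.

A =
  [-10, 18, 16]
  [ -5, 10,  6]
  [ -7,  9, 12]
J_3(4)

The characteristic polynomial is
  det(x·I − A) = x^3 - 12*x^2 + 48*x - 64 = (x - 4)^3

Eigenvalues and multiplicities (the geometric multiplicity of λ is n − rank(A − λI), which equals the number of Jordan blocks for λ):
  λ = 4: algebraic multiplicity = 3, geometric multiplicity = 1

Determining the block sizes for each eigenvalue:
  λ = 4: one block (gm = 1), so the single block has size am = 3 → block sizes [3]

Assembling the blocks gives a Jordan form
J =
  [4, 1, 0]
  [0, 4, 1]
  [0, 0, 4]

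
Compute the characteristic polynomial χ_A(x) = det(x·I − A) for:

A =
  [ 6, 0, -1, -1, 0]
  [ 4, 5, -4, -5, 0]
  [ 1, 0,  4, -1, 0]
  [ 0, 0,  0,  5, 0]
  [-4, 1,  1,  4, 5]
x^5 - 25*x^4 + 250*x^3 - 1250*x^2 + 3125*x - 3125

Expanding det(x·I − A) (e.g. by cofactor expansion or by noting that A is similar to its Jordan form J, which has the same characteristic polynomial as A) gives
  χ_A(x) = x^5 - 25*x^4 + 250*x^3 - 1250*x^2 + 3125*x - 3125
which factors as (x - 5)^5. The eigenvalues (with algebraic multiplicities) are λ = 5 with multiplicity 5.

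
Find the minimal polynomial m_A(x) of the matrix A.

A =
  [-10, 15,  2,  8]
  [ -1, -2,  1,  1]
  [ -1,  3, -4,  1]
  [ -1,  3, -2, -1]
x^3 + 12*x^2 + 45*x + 50

The characteristic polynomial is χ_A(x) = (x + 2)*(x + 5)^3, so the eigenvalues are known. The minimal polynomial is
  m_A(x) = Π_λ (x − λ)^{k_λ}
where k_λ is the size of the *largest* Jordan block for λ (equivalently, the smallest k with (A − λI)^k v = 0 for every generalised eigenvector v of λ).

  λ = -5: largest Jordan block has size 2, contributing (x + 5)^2
  λ = -2: largest Jordan block has size 1, contributing (x + 2)

So m_A(x) = (x + 2)*(x + 5)^2 = x^3 + 12*x^2 + 45*x + 50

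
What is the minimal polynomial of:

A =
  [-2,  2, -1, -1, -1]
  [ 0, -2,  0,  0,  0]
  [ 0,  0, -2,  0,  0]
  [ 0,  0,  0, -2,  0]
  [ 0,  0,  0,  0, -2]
x^2 + 4*x + 4

The characteristic polynomial is χ_A(x) = (x + 2)^5, so the eigenvalues are known. The minimal polynomial is
  m_A(x) = Π_λ (x − λ)^{k_λ}
where k_λ is the size of the *largest* Jordan block for λ (equivalently, the smallest k with (A − λI)^k v = 0 for every generalised eigenvector v of λ).

  λ = -2: largest Jordan block has size 2, contributing (x + 2)^2

So m_A(x) = (x + 2)^2 = x^2 + 4*x + 4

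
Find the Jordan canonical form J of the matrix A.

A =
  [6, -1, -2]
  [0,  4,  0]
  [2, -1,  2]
J_2(4) ⊕ J_1(4)

The characteristic polynomial is
  det(x·I − A) = x^3 - 12*x^2 + 48*x - 64 = (x - 4)^3

Eigenvalues and multiplicities (the geometric multiplicity of λ is n − rank(A − λI), which equals the number of Jordan blocks for λ):
  λ = 4: algebraic multiplicity = 3, geometric multiplicity = 2

Determining the block sizes for each eigenvalue:
  λ = 4: 2 blocks summing to 3 forces exactly one block of size 2 and the rest size 1 → block sizes [2, 1]

Assembling the blocks gives a Jordan form
J =
  [4, 1, 0]
  [0, 4, 0]
  [0, 0, 4]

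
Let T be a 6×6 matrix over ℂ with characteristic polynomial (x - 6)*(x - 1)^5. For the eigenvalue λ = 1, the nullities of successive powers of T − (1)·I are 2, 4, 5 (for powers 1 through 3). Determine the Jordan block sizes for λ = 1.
Block sizes for λ = 1: [3, 2]

From the dimensions of kernels of powers, the number of Jordan blocks of size at least j is d_j − d_{j−1} where d_j = dim ker(N^j) (with d_0 = 0). Computing the differences gives [2, 2, 1].
The number of blocks of size exactly k is (#blocks of size ≥ k) − (#blocks of size ≥ k + 1), so the partition is: 1 block(s) of size 2, 1 block(s) of size 3.
In nonincreasing order the block sizes are [3, 2].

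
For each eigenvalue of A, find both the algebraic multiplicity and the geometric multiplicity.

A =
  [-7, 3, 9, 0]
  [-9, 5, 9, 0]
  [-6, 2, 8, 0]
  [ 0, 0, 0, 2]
λ = 2: alg = 4, geom = 3

Step 1 — factor the characteristic polynomial to read off the algebraic multiplicities:
  χ_A(x) = (x - 2)^4

Step 2 — compute geometric multiplicities via the rank-nullity identity g(λ) = n − rank(A − λI):
  rank(A − (2)·I) = 1, so dim ker(A − (2)·I) = n − 1 = 3

Summary:
  λ = 2: algebraic multiplicity = 4, geometric multiplicity = 3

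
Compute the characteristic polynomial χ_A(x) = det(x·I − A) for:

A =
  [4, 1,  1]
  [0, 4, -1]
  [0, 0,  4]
x^3 - 12*x^2 + 48*x - 64

Expanding det(x·I − A) (e.g. by cofactor expansion or by noting that A is similar to its Jordan form J, which has the same characteristic polynomial as A) gives
  χ_A(x) = x^3 - 12*x^2 + 48*x - 64
which factors as (x - 4)^3. The eigenvalues (with algebraic multiplicities) are λ = 4 with multiplicity 3.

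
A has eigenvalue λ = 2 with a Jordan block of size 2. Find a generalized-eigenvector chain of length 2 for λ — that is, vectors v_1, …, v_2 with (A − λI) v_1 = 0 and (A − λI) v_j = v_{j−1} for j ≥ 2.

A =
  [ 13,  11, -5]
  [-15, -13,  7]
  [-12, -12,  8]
A Jordan chain for λ = 2 of length 2:
v_1 = (1, -1, 0)ᵀ
v_2 = (1, 0, 2)ᵀ

Let N = A − (2)·I. We want v_2 with N^2 v_2 = 0 but N^1 v_2 ≠ 0; then v_{j-1} := N · v_j for j = 2, …, 2.

Pick v_2 = (1, 0, 2)ᵀ.
Then v_1 = N · v_2 = (1, -1, 0)ᵀ.

Sanity check: (A − (2)·I) v_1 = (0, 0, 0)ᵀ = 0. ✓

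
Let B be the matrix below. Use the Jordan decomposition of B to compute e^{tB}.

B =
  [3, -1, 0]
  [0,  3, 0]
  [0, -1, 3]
e^{tB} =
  [exp(3*t), -t*exp(3*t), 0]
  [0, exp(3*t), 0]
  [0, -t*exp(3*t), exp(3*t)]

Strategy: write B = P · J · P⁻¹ where J is a Jordan canonical form, so e^{tB} = P · e^{tJ} · P⁻¹, and e^{tJ} can be computed block-by-block.

B has Jordan form
J =
  [3, 1, 0]
  [0, 3, 0]
  [0, 0, 3]
(up to reordering of blocks).

Per-block formulas:
  For a 1×1 block at λ = 3: exp(t · [3]) = [e^(3t)].
  For a 2×2 Jordan block J_2(3): exp(t · J_2(3)) = e^(3t)·(I + t·N), where N is the 2×2 nilpotent shift.

After assembling e^{tJ} and conjugating by P, we get:

e^{tB} =
  [exp(3*t), -t*exp(3*t), 0]
  [0, exp(3*t), 0]
  [0, -t*exp(3*t), exp(3*t)]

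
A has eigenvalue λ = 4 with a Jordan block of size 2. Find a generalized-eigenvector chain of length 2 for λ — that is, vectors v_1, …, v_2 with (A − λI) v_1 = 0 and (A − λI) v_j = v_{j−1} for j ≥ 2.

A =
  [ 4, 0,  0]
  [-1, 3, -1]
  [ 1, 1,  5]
A Jordan chain for λ = 4 of length 2:
v_1 = (0, -1, 1)ᵀ
v_2 = (1, 0, 0)ᵀ

Let N = A − (4)·I. We want v_2 with N^2 v_2 = 0 but N^1 v_2 ≠ 0; then v_{j-1} := N · v_j for j = 2, …, 2.

Pick v_2 = (1, 0, 0)ᵀ.
Then v_1 = N · v_2 = (0, -1, 1)ᵀ.

Sanity check: (A − (4)·I) v_1 = (0, 0, 0)ᵀ = 0. ✓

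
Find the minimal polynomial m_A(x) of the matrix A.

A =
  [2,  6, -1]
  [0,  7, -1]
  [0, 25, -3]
x^3 - 6*x^2 + 12*x - 8

The characteristic polynomial is χ_A(x) = (x - 2)^3, so the eigenvalues are known. The minimal polynomial is
  m_A(x) = Π_λ (x − λ)^{k_λ}
where k_λ is the size of the *largest* Jordan block for λ (equivalently, the smallest k with (A − λI)^k v = 0 for every generalised eigenvector v of λ).

  λ = 2: largest Jordan block has size 3, contributing (x − 2)^3

So m_A(x) = (x - 2)^3 = x^3 - 6*x^2 + 12*x - 8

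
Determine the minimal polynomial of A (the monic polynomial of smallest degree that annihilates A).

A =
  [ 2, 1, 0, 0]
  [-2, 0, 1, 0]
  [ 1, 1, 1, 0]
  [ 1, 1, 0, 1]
x^3 - 3*x^2 + 3*x - 1

The characteristic polynomial is χ_A(x) = (x - 1)^4, so the eigenvalues are known. The minimal polynomial is
  m_A(x) = Π_λ (x − λ)^{k_λ}
where k_λ is the size of the *largest* Jordan block for λ (equivalently, the smallest k with (A − λI)^k v = 0 for every generalised eigenvector v of λ).

  λ = 1: largest Jordan block has size 3, contributing (x − 1)^3

So m_A(x) = (x - 1)^3 = x^3 - 3*x^2 + 3*x - 1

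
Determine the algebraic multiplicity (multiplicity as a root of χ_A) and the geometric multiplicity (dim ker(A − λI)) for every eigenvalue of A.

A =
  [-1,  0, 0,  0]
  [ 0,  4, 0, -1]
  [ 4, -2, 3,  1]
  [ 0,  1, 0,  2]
λ = -1: alg = 1, geom = 1; λ = 3: alg = 3, geom = 1

Step 1 — factor the characteristic polynomial to read off the algebraic multiplicities:
  χ_A(x) = (x - 3)^3*(x + 1)

Step 2 — compute geometric multiplicities via the rank-nullity identity g(λ) = n − rank(A − λI):
  rank(A − (-1)·I) = 3, so dim ker(A − (-1)·I) = n − 3 = 1
  rank(A − (3)·I) = 3, so dim ker(A − (3)·I) = n − 3 = 1

Summary:
  λ = -1: algebraic multiplicity = 1, geometric multiplicity = 1
  λ = 3: algebraic multiplicity = 3, geometric multiplicity = 1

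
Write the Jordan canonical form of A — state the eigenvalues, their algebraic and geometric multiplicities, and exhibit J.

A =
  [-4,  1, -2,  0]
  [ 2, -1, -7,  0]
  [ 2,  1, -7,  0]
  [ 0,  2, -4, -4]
J_3(-4) ⊕ J_1(-4)

The characteristic polynomial is
  det(x·I − A) = x^4 + 16*x^3 + 96*x^2 + 256*x + 256 = (x + 4)^4

Eigenvalues and multiplicities (the geometric multiplicity of λ is n − rank(A − λI), which equals the number of Jordan blocks for λ):
  λ = -4: algebraic multiplicity = 4, geometric multiplicity = 2

Determining the block sizes for each eigenvalue:
  λ = -4: with am = 4 and gm = 2, the partition is not yet determined (e.g. several partitions of 4 into 2 parts exist). Let N = A − (-4)·I. Computing rank(N^1) = 2, rank(N^2) = 1, rank(N^3) = 0; the number of blocks of size ≥ j is rank(N^{j−1}) − rank(N^j), giving [2, 1, 1]. So we have 1 block(s) of size 3, 1 block(s) of size 1 → block sizes [3, 1]

Assembling the blocks gives a Jordan form
J =
  [-4,  1,  0,  0]
  [ 0, -4,  1,  0]
  [ 0,  0, -4,  0]
  [ 0,  0,  0, -4]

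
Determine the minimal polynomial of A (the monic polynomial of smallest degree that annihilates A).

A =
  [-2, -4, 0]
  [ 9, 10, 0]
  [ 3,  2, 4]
x^2 - 8*x + 16

The characteristic polynomial is χ_A(x) = (x - 4)^3, so the eigenvalues are known. The minimal polynomial is
  m_A(x) = Π_λ (x − λ)^{k_λ}
where k_λ is the size of the *largest* Jordan block for λ (equivalently, the smallest k with (A − λI)^k v = 0 for every generalised eigenvector v of λ).

  λ = 4: largest Jordan block has size 2, contributing (x − 4)^2

So m_A(x) = (x - 4)^2 = x^2 - 8*x + 16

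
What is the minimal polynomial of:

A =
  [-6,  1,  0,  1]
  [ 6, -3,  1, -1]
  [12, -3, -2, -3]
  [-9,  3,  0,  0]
x^4 + 11*x^3 + 45*x^2 + 81*x + 54

The characteristic polynomial is χ_A(x) = (x + 2)*(x + 3)^3, so the eigenvalues are known. The minimal polynomial is
  m_A(x) = Π_λ (x − λ)^{k_λ}
where k_λ is the size of the *largest* Jordan block for λ (equivalently, the smallest k with (A − λI)^k v = 0 for every generalised eigenvector v of λ).

  λ = -3: largest Jordan block has size 3, contributing (x + 3)^3
  λ = -2: largest Jordan block has size 1, contributing (x + 2)

So m_A(x) = (x + 2)*(x + 3)^3 = x^4 + 11*x^3 + 45*x^2 + 81*x + 54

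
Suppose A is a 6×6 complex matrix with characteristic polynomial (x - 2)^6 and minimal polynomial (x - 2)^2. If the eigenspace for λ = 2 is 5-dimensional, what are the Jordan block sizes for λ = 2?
Block sizes for λ = 2: [2, 1, 1, 1, 1]

Step 1 — from the characteristic polynomial, algebraic multiplicity of λ = 2 is 6. From dim ker(A − (2)·I) = 5, there are exactly 5 Jordan blocks for λ = 2.
Step 2 — from the minimal polynomial, the factor (x − 2)^2 tells us the largest block for λ = 2 has size 2.
Step 3 — with total size 6, 5 blocks, and largest block 2, the block sizes (in nonincreasing order) are [2, 1, 1, 1, 1].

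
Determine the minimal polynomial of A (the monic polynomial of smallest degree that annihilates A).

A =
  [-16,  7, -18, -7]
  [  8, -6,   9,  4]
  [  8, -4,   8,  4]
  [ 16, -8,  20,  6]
x^3 + 6*x^2 + 12*x + 8

The characteristic polynomial is χ_A(x) = (x + 2)^4, so the eigenvalues are known. The minimal polynomial is
  m_A(x) = Π_λ (x − λ)^{k_λ}
where k_λ is the size of the *largest* Jordan block for λ (equivalently, the smallest k with (A − λI)^k v = 0 for every generalised eigenvector v of λ).

  λ = -2: largest Jordan block has size 3, contributing (x + 2)^3

So m_A(x) = (x + 2)^3 = x^3 + 6*x^2 + 12*x + 8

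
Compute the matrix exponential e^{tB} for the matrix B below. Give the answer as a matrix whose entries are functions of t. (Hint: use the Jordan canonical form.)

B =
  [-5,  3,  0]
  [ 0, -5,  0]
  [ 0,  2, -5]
e^{tB} =
  [exp(-5*t), 3*t*exp(-5*t), 0]
  [0, exp(-5*t), 0]
  [0, 2*t*exp(-5*t), exp(-5*t)]

Strategy: write B = P · J · P⁻¹ where J is a Jordan canonical form, so e^{tB} = P · e^{tJ} · P⁻¹, and e^{tJ} can be computed block-by-block.

B has Jordan form
J =
  [-5,  1,  0]
  [ 0, -5,  0]
  [ 0,  0, -5]
(up to reordering of blocks).

Per-block formulas:
  For a 2×2 Jordan block J_2(-5): exp(t · J_2(-5)) = e^(-5t)·(I + t·N), where N is the 2×2 nilpotent shift.
  For a 1×1 block at λ = -5: exp(t · [-5]) = [e^(-5t)].

After assembling e^{tJ} and conjugating by P, we get:

e^{tB} =
  [exp(-5*t), 3*t*exp(-5*t), 0]
  [0, exp(-5*t), 0]
  [0, 2*t*exp(-5*t), exp(-5*t)]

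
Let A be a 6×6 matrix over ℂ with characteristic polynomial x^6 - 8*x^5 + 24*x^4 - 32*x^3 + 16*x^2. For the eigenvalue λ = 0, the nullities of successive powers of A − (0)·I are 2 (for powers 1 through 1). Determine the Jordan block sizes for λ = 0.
Block sizes for λ = 0: [1, 1]

From the dimensions of kernels of powers, the number of Jordan blocks of size at least j is d_j − d_{j−1} where d_j = dim ker(N^j) (with d_0 = 0). Computing the differences gives [2].
The number of blocks of size exactly k is (#blocks of size ≥ k) − (#blocks of size ≥ k + 1), so the partition is: 2 block(s) of size 1.
In nonincreasing order the block sizes are [1, 1].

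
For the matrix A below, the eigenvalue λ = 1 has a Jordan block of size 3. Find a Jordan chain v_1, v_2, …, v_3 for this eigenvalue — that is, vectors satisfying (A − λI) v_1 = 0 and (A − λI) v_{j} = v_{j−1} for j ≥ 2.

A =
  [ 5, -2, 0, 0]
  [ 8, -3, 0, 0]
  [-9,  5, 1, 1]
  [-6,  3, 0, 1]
A Jordan chain for λ = 1 of length 3:
v_1 = (0, 0, -2, 0)ᵀ
v_2 = (4, 8, -9, -6)ᵀ
v_3 = (1, 0, 0, 0)ᵀ

Let N = A − (1)·I. We want v_3 with N^3 v_3 = 0 but N^2 v_3 ≠ 0; then v_{j-1} := N · v_j for j = 3, …, 2.

Pick v_3 = (1, 0, 0, 0)ᵀ.
Then v_2 = N · v_3 = (4, 8, -9, -6)ᵀ.
Then v_1 = N · v_2 = (0, 0, -2, 0)ᵀ.

Sanity check: (A − (1)·I) v_1 = (0, 0, 0, 0)ᵀ = 0. ✓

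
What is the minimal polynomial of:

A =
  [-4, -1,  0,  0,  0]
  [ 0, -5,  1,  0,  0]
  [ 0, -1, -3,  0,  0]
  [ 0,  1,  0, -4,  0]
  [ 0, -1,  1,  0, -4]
x^3 + 12*x^2 + 48*x + 64

The characteristic polynomial is χ_A(x) = (x + 4)^5, so the eigenvalues are known. The minimal polynomial is
  m_A(x) = Π_λ (x − λ)^{k_λ}
where k_λ is the size of the *largest* Jordan block for λ (equivalently, the smallest k with (A − λI)^k v = 0 for every generalised eigenvector v of λ).

  λ = -4: largest Jordan block has size 3, contributing (x + 4)^3

So m_A(x) = (x + 4)^3 = x^3 + 12*x^2 + 48*x + 64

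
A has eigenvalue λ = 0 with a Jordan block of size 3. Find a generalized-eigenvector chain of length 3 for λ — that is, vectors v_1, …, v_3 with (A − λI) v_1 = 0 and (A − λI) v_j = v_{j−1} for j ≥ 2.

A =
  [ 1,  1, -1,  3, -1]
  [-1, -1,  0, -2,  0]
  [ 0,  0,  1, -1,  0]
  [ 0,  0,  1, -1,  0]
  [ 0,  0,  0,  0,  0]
A Jordan chain for λ = 0 of length 3:
v_1 = (1, -1, 0, 0, 0)ᵀ
v_2 = (-1, 0, 1, 1, 0)ᵀ
v_3 = (0, 0, 1, 0, 0)ᵀ

Let N = A − (0)·I. We want v_3 with N^3 v_3 = 0 but N^2 v_3 ≠ 0; then v_{j-1} := N · v_j for j = 3, …, 2.

Pick v_3 = (0, 0, 1, 0, 0)ᵀ.
Then v_2 = N · v_3 = (-1, 0, 1, 1, 0)ᵀ.
Then v_1 = N · v_2 = (1, -1, 0, 0, 0)ᵀ.

Sanity check: (A − (0)·I) v_1 = (0, 0, 0, 0, 0)ᵀ = 0. ✓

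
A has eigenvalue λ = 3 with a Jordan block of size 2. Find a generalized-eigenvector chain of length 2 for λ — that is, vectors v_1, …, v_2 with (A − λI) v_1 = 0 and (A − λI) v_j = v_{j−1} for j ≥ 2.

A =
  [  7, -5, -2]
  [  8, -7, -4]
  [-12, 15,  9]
A Jordan chain for λ = 3 of length 2:
v_1 = (4, 8, -12)ᵀ
v_2 = (1, 0, 0)ᵀ

Let N = A − (3)·I. We want v_2 with N^2 v_2 = 0 but N^1 v_2 ≠ 0; then v_{j-1} := N · v_j for j = 2, …, 2.

Pick v_2 = (1, 0, 0)ᵀ.
Then v_1 = N · v_2 = (4, 8, -12)ᵀ.

Sanity check: (A − (3)·I) v_1 = (0, 0, 0)ᵀ = 0. ✓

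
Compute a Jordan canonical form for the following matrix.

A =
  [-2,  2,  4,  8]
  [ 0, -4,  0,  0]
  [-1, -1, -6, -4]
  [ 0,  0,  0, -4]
J_2(-4) ⊕ J_1(-4) ⊕ J_1(-4)

The characteristic polynomial is
  det(x·I − A) = x^4 + 16*x^3 + 96*x^2 + 256*x + 256 = (x + 4)^4

Eigenvalues and multiplicities (the geometric multiplicity of λ is n − rank(A − λI), which equals the number of Jordan blocks for λ):
  λ = -4: algebraic multiplicity = 4, geometric multiplicity = 3

Determining the block sizes for each eigenvalue:
  λ = -4: 3 blocks summing to 4 forces exactly one block of size 2 and the rest size 1 → block sizes [2, 1, 1]

Assembling the blocks gives a Jordan form
J =
  [-4,  1,  0,  0]
  [ 0, -4,  0,  0]
  [ 0,  0, -4,  0]
  [ 0,  0,  0, -4]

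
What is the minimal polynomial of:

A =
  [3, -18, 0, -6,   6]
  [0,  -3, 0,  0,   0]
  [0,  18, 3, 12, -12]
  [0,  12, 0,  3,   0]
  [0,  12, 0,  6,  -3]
x^2 - 9

The characteristic polynomial is χ_A(x) = (x - 3)^3*(x + 3)^2, so the eigenvalues are known. The minimal polynomial is
  m_A(x) = Π_λ (x − λ)^{k_λ}
where k_λ is the size of the *largest* Jordan block for λ (equivalently, the smallest k with (A − λI)^k v = 0 for every generalised eigenvector v of λ).

  λ = -3: largest Jordan block has size 1, contributing (x + 3)
  λ = 3: largest Jordan block has size 1, contributing (x − 3)

So m_A(x) = (x - 3)*(x + 3) = x^2 - 9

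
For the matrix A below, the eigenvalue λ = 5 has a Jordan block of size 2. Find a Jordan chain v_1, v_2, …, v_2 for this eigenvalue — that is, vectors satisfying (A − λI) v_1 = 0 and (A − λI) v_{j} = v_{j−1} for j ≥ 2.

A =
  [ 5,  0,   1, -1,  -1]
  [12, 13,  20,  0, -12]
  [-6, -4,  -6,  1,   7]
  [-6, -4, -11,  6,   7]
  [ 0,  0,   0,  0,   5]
A Jordan chain for λ = 5 of length 2:
v_1 = (-1, 4, -1, -1, 0)ᵀ
v_2 = (2, 0, -1, 0, 0)ᵀ

Let N = A − (5)·I. We want v_2 with N^2 v_2 = 0 but N^1 v_2 ≠ 0; then v_{j-1} := N · v_j for j = 2, …, 2.

Pick v_2 = (2, 0, -1, 0, 0)ᵀ.
Then v_1 = N · v_2 = (-1, 4, -1, -1, 0)ᵀ.

Sanity check: (A − (5)·I) v_1 = (0, 0, 0, 0, 0)ᵀ = 0. ✓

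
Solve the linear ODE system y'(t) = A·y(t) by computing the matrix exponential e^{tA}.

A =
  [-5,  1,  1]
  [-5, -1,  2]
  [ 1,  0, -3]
e^{tA} =
  [-2*t*exp(-3*t) + exp(-3*t), t*exp(-3*t), t*exp(-3*t)]
  [t^2*exp(-3*t) - 5*t*exp(-3*t), -t^2*exp(-3*t)/2 + 2*t*exp(-3*t) + exp(-3*t), -t^2*exp(-3*t)/2 + 2*t*exp(-3*t)]
  [-t^2*exp(-3*t) + t*exp(-3*t), t^2*exp(-3*t)/2, t^2*exp(-3*t)/2 + exp(-3*t)]

Strategy: write A = P · J · P⁻¹ where J is a Jordan canonical form, so e^{tA} = P · e^{tJ} · P⁻¹, and e^{tJ} can be computed block-by-block.

A has Jordan form
J =
  [-3,  1,  0]
  [ 0, -3,  1]
  [ 0,  0, -3]
(up to reordering of blocks).

Per-block formulas:
  For a 3×3 Jordan block J_3(-3): exp(t · J_3(-3)) = e^(-3t)·(I + t·N + (t^2/2)·N^2), where N is the 3×3 nilpotent shift.

After assembling e^{tJ} and conjugating by P, we get:

e^{tA} =
  [-2*t*exp(-3*t) + exp(-3*t), t*exp(-3*t), t*exp(-3*t)]
  [t^2*exp(-3*t) - 5*t*exp(-3*t), -t^2*exp(-3*t)/2 + 2*t*exp(-3*t) + exp(-3*t), -t^2*exp(-3*t)/2 + 2*t*exp(-3*t)]
  [-t^2*exp(-3*t) + t*exp(-3*t), t^2*exp(-3*t)/2, t^2*exp(-3*t)/2 + exp(-3*t)]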